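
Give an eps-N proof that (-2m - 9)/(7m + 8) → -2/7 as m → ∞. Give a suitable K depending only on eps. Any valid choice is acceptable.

Let eps > 0. For m ≥ 1, |(-2m - 9)/(7m + 8) + 2/7| = |-47|/(7(7m + 8)) = 47/(7(7m + 8)).
Since 7m + 8 ≥ 7m for m ≥ 1, this is ≤ 47/(7·7m) = (47/49)/m.
So |(-2m - 9)/(7m + 8) + 2/7| < eps whenever m > (47/49)/eps.
Take K = (47/49)/eps. If m > K then |(-2m - 9)/(7m + 8) + 2/7| ≤ (47/49)/m < eps.

K = (47/49)/eps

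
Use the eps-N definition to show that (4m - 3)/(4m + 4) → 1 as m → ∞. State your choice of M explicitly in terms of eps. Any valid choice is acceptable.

M = (7/4)/eps

Fix eps > 0. For m ≥ 1, |(4m - 3)/(4m + 4) − 1| = |-28|/(4(4m + 4)) = 28/(4(4m + 4)).
Since 4m + 4 ≥ 4m for m ≥ 1, this is ≤ 28/(4·4m) = (7/4)/m.
So |(4m - 3)/(4m + 4) − 1| < eps whenever m > (7/4)/eps.
Take M = (7/4)/eps. If m > M then |(4m - 3)/(4m + 4) − 1| ≤ (7/4)/m < eps.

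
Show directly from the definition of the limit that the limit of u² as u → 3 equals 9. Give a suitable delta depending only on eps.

Suppose eps > 0. We seek delta > 0 with 0 < |u − 3| < delta ⇒ |u² − 9| < eps.
Factor: u² − 9 = (u − 3)(u + 3), so |u² − 9| = |u − 3|·|u + 3|.
Restrict delta ≤ 2. Then |u − 3| < 2 gives |u| < 5, so by the triangle inequality |u + 3| ≤ 5 + 3 = 8.
Hence |u² − 9| ≤ 8|u − 3|, which is < eps once |u − 3| < eps/8.
Take delta = min(2, eps/8). If 0 < |u − 3| < delta then both bounds hold and |u² − 9| ≤ 8|u − 3| < 8·(eps/8) = eps.

delta = min(2, eps/8)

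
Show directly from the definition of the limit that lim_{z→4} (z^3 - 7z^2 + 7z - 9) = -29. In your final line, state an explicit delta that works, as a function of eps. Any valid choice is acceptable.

delta = min(1, eps/45)

Fix eps > 0. We want delta > 0 such that 0 < |z − 4| < delta implies |(z^3 - 7z^2 + 7z - 9) + 29| < eps.
(z^3 - 7z^2 + 7z - 9) + 29 = z^3 - 7z^2 + 7z + 20 = (z − 4)(z^2 - 3z - 5).
So |(z^3 - 7z^2 + 7z - 9) + 29| = |z − 4|·|z^2 - 3z - 5|.
Assume first that |z − 4| < 1, so |z| < 5. Then |z^2 - 3z - 5| ≤ 5^2 + 3·5 + 5 = 45.
Hence |(z^3 - 7z^2 + 7z - 9) + 29| ≤ 45|z − 4| < eps provided |z − 4| < eps/45.
Take delta = min(1, eps/45). Then 0 < |z − 4| < delta gives both |z − 4| < 1 and |z − 4| < eps/45, so |(z^3 - 7z^2 + 7z - 9) + 29| < eps.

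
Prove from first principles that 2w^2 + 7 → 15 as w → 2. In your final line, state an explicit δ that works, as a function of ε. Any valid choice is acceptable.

Let ε > 0. We want δ > 0 such that 0 < |w − 2| < δ implies |(2w^2 + 7) − 15| < ε.
(2w^2 + 7) − 15 = 2w^2 - 8 = (w − 2)(2w + 4).
So |(2w^2 + 7) − 15| = |w − 2|·|2w + 4|.
Assume first that |w − 2| < 1, so |w| < 3. Then |2w + 4| ≤ 2·3 + 4 = 10.
Hence |(2w^2 + 7) − 15| ≤ 10|w − 2| < ε provided |w − 2| < ε/10.
Take δ = min(1, ε/10). Then 0 < |w − 2| < δ gives both |w − 2| < 1 and |w − 2| < ε/10, so |(2w^2 + 7) − 15| < ε.

δ = min(1, ε/10)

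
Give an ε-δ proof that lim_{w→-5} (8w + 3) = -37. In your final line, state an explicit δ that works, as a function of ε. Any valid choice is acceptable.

δ = ε/8

Let ε > 0 be given. We need δ > 0 so that 0 < |w + 5| < δ implies |(8w + 3) + 37| < ε.
Since (8w + 3) + 37 = 8(w + 5), we have |(8w + 3) + 37| = 8|w + 5|.
Thus it suffices that |w + 5| < ε/8.
Take δ = ε/8. If 0 < |w + 5| < δ then |(8w + 3) + 37| = 8|w + 5| < 8·(ε/8) = ε.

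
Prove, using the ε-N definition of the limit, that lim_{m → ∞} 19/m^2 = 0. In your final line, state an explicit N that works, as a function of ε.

Let ε > 0 be given. For m ≥ 1, |19/m^2 − 0| = 19/m^2.
19/m^2 < ε ⇔ m^2 > 19/ε ⇔ m > (19/ε)^{1/2}.
Take N = (19/ε)^{1/2}. Then m > N implies 19/m^2 < ε.

N = (19/ε)^{1/2}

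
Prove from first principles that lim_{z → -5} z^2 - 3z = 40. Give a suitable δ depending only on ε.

δ = min(1, ε/14)

Fix ε > 0. We want δ > 0 such that 0 < |z + 5| < δ implies |(z^2 - 3z) − 40| < ε.
(z^2 - 3z) − 40 = z^2 - 3z - 40 = (z + 5)(z - 8).
So |(z^2 - 3z) − 40| = |z + 5|·|z - 8|.
Require δ ≤ 1. Then |z + 5| < 1 gives |z| < 6, and by the triangle inequality |z - 8| ≤ 6 + 8 = 14.
Hence |(z^2 - 3z) − 40| ≤ 14|z + 5| < ε provided |z + 5| < ε/14.
Choosing δ = min(1, ε/14) ensures both conditions, hence |(z^2 - 3z) − 40| < ε.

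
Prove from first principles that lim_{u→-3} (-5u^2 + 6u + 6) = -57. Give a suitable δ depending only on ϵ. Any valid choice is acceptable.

Let ϵ > 0. We want δ > 0 such that 0 < |u + 3| < δ implies |(-5u^2 + 6u + 6) + 57| < ϵ.
(-5u^2 + 6u + 6) + 57 = -5u^2 + 6u + 63 = (u + 3)(-5u + 21).
So |(-5u^2 + 6u + 6) + 57| = |u + 3|·|-5u + 21|.
Require δ ≤ 1. Then |u + 3| < 1 gives |u| < 4, and by the triangle inequality |-5u + 21| ≤ 5·4 + 21 = 41.
Hence |(-5u^2 + 6u + 6) + 57| ≤ 41|u + 3| < ϵ provided |u + 3| < ϵ/41.
Choosing δ = min(1, ϵ/41) ensures both conditions, hence |(-5u^2 + 6u + 6) + 57| < ϵ.

δ = min(1, ϵ/41)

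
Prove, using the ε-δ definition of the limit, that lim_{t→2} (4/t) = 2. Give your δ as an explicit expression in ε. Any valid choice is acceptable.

Let ε > 0 be given. We seek δ > 0 such that 0 < |t − 2| < δ implies |4/t − 2| < ε.
|4/t − 2| = 4·|2 − t|/(2·|t|) = 4|t − 2|/(2|t|).
Require δ ≤ 1 so that |t| > 2 − 1 = 1, hence 2|t| > 2.
Then |4/t − 2| < 4|t − 2|/2, which is < ε when |t − 2| < (1/2)ε.
Take δ = min(1, (1/2)ε). Then 0 < |t − 2| < δ gives both |t − 2| < 1 and |t − 2| < (1/2)ε, so |4/t − 2| < ε.

δ = min(1, (1/2)ε)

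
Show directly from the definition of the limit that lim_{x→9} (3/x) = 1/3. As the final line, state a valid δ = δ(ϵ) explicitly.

δ = min(9/2, (27/2)ϵ)

Suppose ϵ > 0. We seek δ > 0 such that 0 < |x − 9| < δ implies |3/x − (1/3)| < ϵ.
|3/x − (1/3)| = 3·|9 − x|/(9·|x|) = 3|x − 9|/(9|x|).
Restrict δ ≤ 9/2. Then |x − 9| < 9/2 gives |x| > 9/2, so 9|x| > 81/2.
Then |3/x − (1/3)| < 3|x − 9|/(81/2), which is < ϵ when |x − 9| < (27/2)ϵ.
Take δ = min(9/2, (27/2)ϵ). Then 0 < |x − 9| < δ gives both |x − 9| < 9/2 and |x − 9| < (27/2)ϵ, so |3/x − (1/3)| < ϵ.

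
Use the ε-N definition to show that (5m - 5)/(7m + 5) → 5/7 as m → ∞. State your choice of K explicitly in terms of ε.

Fix ε > 0. For m ≥ 1, |(5m - 5)/(7m + 5) − (5/7)| = |-60|/(7(7m + 5)) = 60/(7(7m + 5)).
Since 7m + 5 ≥ 7m for m ≥ 1, this is ≤ 60/(7·7m) = (60/49)/m.
So |(5m - 5)/(7m + 5) − (5/7)| < ε whenever m > (60/49)/ε.
Take K = (60/49)/ε. If m > K then |(5m - 5)/(7m + 5) − (5/7)| ≤ (60/49)/m < ε.

K = (60/49)/ε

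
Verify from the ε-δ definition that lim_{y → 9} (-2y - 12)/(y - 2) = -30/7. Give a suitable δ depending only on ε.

Let ε > 0 be given. We want δ > 0 with 0 < |y − 9| < δ ⇒ |(-2y - 12)/(y - 2) + 30/7| < ε.
Combining over a common denominator, (-2y - 12)/(y - 2) + 30/7 = [(-2y - 12)·7 − (-30)·(y - 2)] / [7·(y - 2)] = 16(y − 9) / (7(y - 2)).
So |(-2y - 12)/(y - 2) + 30/7| = 16|y − 9| / (7·|y − 2|).
Require δ ≤ 7/2, so |y − 2| ≥ |7| − |y − 9| > 7 − 7/2 = 7/2.
Hence |(-2y - 12)/(y - 2) + 30/7| < 16|y − 9|/(7·(7/2)) = (32/49)|y − 9|, which is < ε once |y − 9| < (49/32)ε.
Take δ = min(7/2, (49/32)ε). Then 0 < |y − 9| < δ forces both bounds, so |(-2y - 12)/(y - 2) + 30/7| < ε.

δ = min(7/2, (49/32)ε)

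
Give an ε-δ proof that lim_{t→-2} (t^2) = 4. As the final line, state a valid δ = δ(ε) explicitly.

Let ε > 0. We seek δ > 0 with 0 < |t + 2| < δ ⇒ |t^2 − 4| < ε.
Factor: t^2 − 4 = (t + 2)(t - 2), so |t^2 − 4| = |t + 2|·|t - 2|.
Restrict δ ≤ 2. Then |t + 2| < 2 gives |t| < 4, so by the triangle inequality |t - 2| ≤ 4 + 2 = 6.
Hence |t^2 − 4| ≤ 6|t + 2|, which is < ε once |t + 2| < ε/6.
Take δ = min(2, ε/6). If 0 < |t + 2| < δ then both bounds hold and |t^2 − 4| ≤ 6|t + 2| < 6·(ε/6) = ε.

δ = min(2, ε/6)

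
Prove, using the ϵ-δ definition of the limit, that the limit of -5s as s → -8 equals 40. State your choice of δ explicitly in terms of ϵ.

Suppose ϵ > 0. We need δ > 0 so that 0 < |s + 8| < δ implies |(-5s) − 40| < ϵ.
Since (-5s) − 40 = -5(s + 8), we have |(-5s) − 40| = 5|s + 8|.
So 5|s + 8| < ϵ exactly when |s + 8| < ϵ/5.
Choosing δ = ϵ/5 gives |(-5s) − 40| = 5|s + 8| < ϵ whenever |s + 8| < δ.

δ = ϵ/5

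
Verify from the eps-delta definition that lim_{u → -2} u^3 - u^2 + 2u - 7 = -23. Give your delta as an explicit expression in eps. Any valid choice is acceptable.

delta = min(1, eps/26)

Suppose eps > 0. We want delta > 0 such that 0 < |u + 2| < delta implies |(u^3 - u^2 + 2u - 7) + 23| < eps.
(u^3 - u^2 + 2u - 7) + 23 = u^3 - u^2 + 2u + 16 = (u + 2)(u^2 - 3u + 8).
So |(u^3 - u^2 + 2u - 7) + 23| = |u + 2|·|u^2 - 3u + 8|.
Assume first that |u + 2| < 1, so |u| < 3. Then |u^2 - 3u + 8| ≤ 3^2 + 3·3 + 8 = 26.
Hence |(u^3 - u^2 + 2u - 7) + 23| ≤ 26|u + 2| < eps provided |u + 2| < eps/26.
Choosing delta = min(1, eps/26) ensures both conditions, hence |(u^3 - u^2 + 2u - 7) + 23| < eps.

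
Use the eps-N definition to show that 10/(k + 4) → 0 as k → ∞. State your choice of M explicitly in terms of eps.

M = 10/eps

Let eps > 0 be given. For k ≥ 1, |10/(k + 4) − 0| = 10/(k + 4) ≤ 10/k.
We need 10/k < eps, i.e. k > 10/eps.
Take M = 10/eps. If k > M then |10/(k + 4)| ≤ 10/k < eps.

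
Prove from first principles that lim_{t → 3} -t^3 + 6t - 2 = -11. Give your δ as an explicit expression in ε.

δ = min(2, ε/43)

Suppose ε > 0. We want δ > 0 such that 0 < |t − 3| < δ implies |(-t^3 + 6t - 2) + 11| < ε.
(-t^3 + 6t - 2) + 11 = -t^3 + 6t + 9 = (t − 3)(-t^2 - 3t - 3).
So |(-t^3 + 6t - 2) + 11| = |t − 3|·|-t^2 - 3t - 3|.
Require δ ≤ 2. Then |t − 3| < 2 gives |t| < 5, and by the triangle inequality |-t^2 - 3t - 3| ≤ 5^2 + 3·5 + 3 = 43.
Hence |(-t^3 + 6t - 2) + 11| ≤ 43|t − 3| < ε provided |t − 3| < ε/43.
Take δ = min(2, ε/43). Then 0 < |t − 3| < δ gives both |t − 3| < 2 and |t − 3| < ε/43, so |(-t^3 + 6t - 2) + 11| < ε.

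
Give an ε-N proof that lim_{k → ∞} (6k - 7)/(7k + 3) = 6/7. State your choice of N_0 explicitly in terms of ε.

Let ε > 0 be given. For k ≥ 1, |(6k - 7)/(7k + 3) − (6/7)| = |-67|/(7(7k + 3)) = 67/(7(7k + 3)).
Since 7k + 3 ≥ 7k for k ≥ 1, this is ≤ 67/(7·7k) = (67/49)/k.
So |(6k - 7)/(7k + 3) − (6/7)| < ε whenever k > (67/49)/ε.
Take N_0 = (67/49)/ε. If k > N_0 then |(6k - 7)/(7k + 3) − (6/7)| ≤ (67/49)/k < ε.

N_0 = (67/49)/ε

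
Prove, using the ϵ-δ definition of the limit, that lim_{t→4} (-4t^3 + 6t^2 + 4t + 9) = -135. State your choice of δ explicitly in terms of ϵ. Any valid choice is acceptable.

δ = min(2, ϵ/240)

Let ϵ > 0 be given. We want δ > 0 such that 0 < |t − 4| < δ implies |(-4t^3 + 6t^2 + 4t + 9) + 135| < ϵ.
(-4t^3 + 6t^2 + 4t + 9) + 135 = -4t^3 + 6t^2 + 4t + 144 = (t − 4)(-4t^2 - 10t - 36).
So |(-4t^3 + 6t^2 + 4t + 9) + 135| = |t − 4|·|-4t^2 - 10t - 36|.
Assume first that |t − 4| < 2, so |t| < 6. Then |-4t^2 - 10t - 36| ≤ 4·6^2 + 10·6 + 36 = 240.
Hence |(-4t^3 + 6t^2 + 4t + 9) + 135| ≤ 240|t − 4| < ϵ provided |t − 4| < ϵ/240.
Choosing δ = min(2, ϵ/240) ensures both conditions, hence |(-4t^3 + 6t^2 + 4t + 9) + 135| < ϵ.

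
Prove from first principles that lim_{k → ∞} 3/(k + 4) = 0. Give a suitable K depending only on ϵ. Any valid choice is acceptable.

K = 3/ϵ

Let ϵ > 0 be given. For k ≥ 1, |3/(k + 4) − 0| = 3/(k + 4) ≤ 3/k.
We need 3/k < ϵ, i.e. k > 3/ϵ.
Take K = 3/ϵ. If k > K then |3/(k + 4)| ≤ 3/k < ϵ.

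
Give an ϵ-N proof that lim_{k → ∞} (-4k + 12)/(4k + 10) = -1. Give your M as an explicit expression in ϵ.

Let ϵ > 0 be given. For k ≥ 1, |(-4k + 12)/(4k + 10) + 1| = |88|/(4(4k + 10)) = 88/(4(4k + 10)).
Since 4k + 10 ≥ 4k for k ≥ 1, this is ≤ 88/(4·4k) = (11/2)/k.
So |(-4k + 12)/(4k + 10) + 1| < ϵ whenever k > (11/2)/ϵ.
Take M = (11/2)/ϵ. If k > M then |(-4k + 12)/(4k + 10) + 1| ≤ (11/2)/k < ϵ.

M = (11/2)/ϵ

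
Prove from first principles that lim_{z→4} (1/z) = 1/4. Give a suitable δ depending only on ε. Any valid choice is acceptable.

Let ε > 0. We seek δ > 0 such that 0 < |z − 4| < δ implies |1/z − (1/4)| < ε.
|1/z − (1/4)| = |4 − z|/(4·|z|) = |z − 4|/(4|z|).
Require δ ≤ 2 so that |z| > 4 − 2 = 2, hence 4|z| > 8.
Then |1/z − (1/4)| < |z − 4|/8, which is < ε when |z − 4| < 8ε.
Take δ = min(2, 8ε). Then 0 < |z − 4| < δ gives both |z − 4| < 2 and |z − 4| < 8ε, so |1/z − (1/4)| < ε.

δ = min(2, 8ε)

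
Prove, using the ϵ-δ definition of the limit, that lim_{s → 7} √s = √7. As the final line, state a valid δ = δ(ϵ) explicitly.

Suppose ϵ > 0. We want δ > 0 such that 0 < |s − 7| < δ implies |√s − √7| < ϵ.
Multiplying by the conjugate, |√s − √7| = |s − 7|/(√s + √7).
Restrict δ ≤ 7 so that |s − 7| < 7 forces s > 0, and then √s + √7 > √7.
Hence |√s − √7| < |s − 7|/√7, which is < ϵ once |s − 7| < √7·ϵ.
Take δ = min(7, √7·ϵ). If 0 < |s − 7| < δ then s > 0 and |√s − √7| < |s − 7|/√7 < ϵ.

δ = min(7, √7·ϵ)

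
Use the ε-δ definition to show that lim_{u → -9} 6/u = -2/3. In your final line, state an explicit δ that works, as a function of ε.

δ = min(9/2, (27/4)ε)

Let ε > 0 be given. We seek δ > 0 such that 0 < |u + 9| < δ implies |6/u + 2/3| < ε.
|6/u + 2/3| = 6·|-9 − u|/(9·|u|) = 6|u + 9|/(9|u|).
Restrict δ ≤ 9/2. Then |u + 9| < 9/2 gives |u| > 9/2, so 9|u| > 81/2.
Then |6/u + 2/3| < 6|u + 9|/(81/2), which is < ε when |u + 9| < (27/4)ε.
Take δ = min(9/2, (27/4)ε). Then 0 < |u + 9| < δ gives both |u + 9| < 9/2 and |u + 9| < (27/4)ε, so |6/u + 2/3| < ε.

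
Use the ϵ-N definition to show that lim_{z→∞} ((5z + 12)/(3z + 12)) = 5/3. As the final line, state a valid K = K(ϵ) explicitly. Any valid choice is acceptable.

Let ϵ > 0 be given. We seek K > 0 such that z > K implies |(5z + 12)/(3z + 12) − (5/3)| < ϵ.
(5z + 12)/(3z + 12) − (5/3) = (3(5z + 12) − 5(3z + 12)) / (3(3z + 12)) = -24/(3(3z + 12)).
For z > 0 we have 3z + 12 > 3z, so |(5z + 12)/(3z + 12) − (5/3)| = 24/(3(3z + 12)) < 24/(3·3z) = (8/3)/z.
Thus |(5z + 12)/(3z + 12) − (5/3)| < ϵ whenever z > (8/3)/ϵ.
Take K = (8/3)/ϵ. If z > K then |(5z + 12)/(3z + 12) − (5/3)| < (8/3)/z < ϵ.

K = (8/3)/ϵ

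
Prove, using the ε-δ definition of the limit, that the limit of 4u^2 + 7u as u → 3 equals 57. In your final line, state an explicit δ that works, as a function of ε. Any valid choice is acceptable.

Fix ε > 0. We want δ > 0 such that 0 < |u − 3| < δ implies |(4u^2 + 7u) − 57| < ε.
(4u^2 + 7u) − 57 = 4u^2 + 7u - 57 = (u − 3)(4u + 19).
So |(4u^2 + 7u) − 57| = |u − 3|·|4u + 19|.
Assume first that |u − 3| < 2, so |u| < 5. Then |4u + 19| ≤ 4·5 + 19 = 39.
Hence |(4u^2 + 7u) − 57| ≤ 39|u − 3| < ε provided |u − 3| < ε/39.
Take δ = min(2, ε/39). Then 0 < |u − 3| < δ gives both |u − 3| < 2 and |u − 3| < ε/39, so |(4u^2 + 7u) − 57| < ε.

δ = min(2, ε/39)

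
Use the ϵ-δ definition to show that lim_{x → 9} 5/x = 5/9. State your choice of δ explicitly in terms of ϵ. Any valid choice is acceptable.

δ = min(9/2, (81/10)ϵ)

Suppose ϵ > 0. We seek δ > 0 such that 0 < |x − 9| < δ implies |5/x − (5/9)| < ϵ.
|5/x − (5/9)| = 5·|9 − x|/(9·|x|) = 5|x − 9|/(9|x|).
Restrict δ ≤ 9/2. Then |x − 9| < 9/2 gives |x| > 9/2, so 9|x| > 81/2.
Then |5/x − (5/9)| < 5|x − 9|/(81/2), which is < ϵ when |x − 9| < (81/10)ϵ.
Take δ = min(9/2, (81/10)ϵ). Then 0 < |x − 9| < δ gives both |x − 9| < 9/2 and |x − 9| < (81/10)ϵ, so |5/x − (5/9)| < ϵ.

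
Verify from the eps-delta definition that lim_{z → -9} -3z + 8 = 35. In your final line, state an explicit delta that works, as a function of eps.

Suppose eps > 0. We need delta > 0 so that 0 < |z + 9| < delta implies |(-3z + 8) − 35| < eps.
Since (-3z + 8) − 35 = -3(z + 9), we have |(-3z + 8) − 35| = 3|z + 9|.
So 3|z + 9| < eps exactly when |z + 9| < eps/3.
Take delta = eps/3. If 0 < |z + 9| < delta then |(-3z + 8) − 35| = 3|z + 9| < 3·(eps/3) = eps.

delta = eps/3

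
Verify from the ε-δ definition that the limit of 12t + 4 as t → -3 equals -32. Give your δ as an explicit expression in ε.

δ = ε/12

Let ε > 0. We need δ > 0 so that 0 < |t + 3| < δ implies |(12t + 4) + 32| < ε.
|(12t + 4) + 32| = |12t + 36| = 12|t + 3|.
So 12|t + 3| < ε exactly when |t + 3| < ε/12.
Choosing δ = ε/12 gives |(12t + 4) + 32| = 12|t + 3| < ε whenever |t + 3| < δ.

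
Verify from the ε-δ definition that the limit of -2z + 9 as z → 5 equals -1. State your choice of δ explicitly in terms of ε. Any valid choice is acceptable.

Let ε > 0. We need δ > 0 so that 0 < |z − 5| < δ implies |(-2z + 9) + 1| < ε.
Since (-2z + 9) + 1 = -2(z − 5), we have |(-2z + 9) + 1| = 2|z − 5|.
So 2|z − 5| < ε exactly when |z − 5| < ε/2.
Choosing δ = ε/2 gives |(-2z + 9) + 1| = 2|z − 5| < ε whenever |z − 5| < δ.

δ = ε/2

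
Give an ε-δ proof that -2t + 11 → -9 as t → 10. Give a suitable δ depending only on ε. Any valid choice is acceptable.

δ = ε/2

Let ε > 0. We need δ > 0 so that 0 < |t − 10| < δ implies |(-2t + 11) + 9| < ε.
Since (-2t + 11) + 9 = -2(t − 10), we have |(-2t + 11) + 9| = 2|t − 10|.
Thus it suffices that |t − 10| < ε/2.
Take δ = ε/2. If 0 < |t − 10| < δ then |(-2t + 11) + 9| = 2|t − 10| < 2·(ε/2) = ε.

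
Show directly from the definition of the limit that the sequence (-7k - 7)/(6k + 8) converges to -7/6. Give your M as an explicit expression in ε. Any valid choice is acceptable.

Let ε > 0. For k ≥ 1, |(-7k - 7)/(6k + 8) + 7/6| = |14|/(6(6k + 8)) = 14/(6(6k + 8)).
Since 6k + 8 ≥ 6k for k ≥ 1, this is ≤ 14/(6·6k) = (7/18)/k.
So |(-7k - 7)/(6k + 8) + 7/6| < ε whenever k > (7/18)/ε.
Take M = (7/18)/ε. If k > M then |(-7k - 7)/(6k + 8) + 7/6| ≤ (7/18)/k < ε.

M = (7/18)/ε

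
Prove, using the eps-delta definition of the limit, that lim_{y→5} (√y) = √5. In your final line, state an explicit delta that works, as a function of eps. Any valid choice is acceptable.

Let eps > 0. We want delta > 0 such that 0 < |y − 5| < delta implies |√y − √5| < eps.
Rationalise: √y − √5 = (y − 5)/(√y + √5), so |√y − √5| = |y − 5|/(√y + √5).
Restrict delta ≤ 5 so that |y − 5| < 5 forces y > 0, and then √y + √5 > √5.
Hence |√y − √5| < |y − 5|/√5, which is < eps once |y − 5| < √5·eps.
Take delta = min(5, √5·eps). If 0 < |y − 5| < delta then y > 0 and |√y − √5| < |y − 5|/√5 < eps.

delta = min(5, √5·eps)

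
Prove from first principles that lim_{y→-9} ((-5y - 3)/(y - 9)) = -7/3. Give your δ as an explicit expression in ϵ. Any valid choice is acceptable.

Let ϵ > 0 be given. We want δ > 0 with 0 < |y + 9| < δ ⇒ |(-5y - 3)/(y - 9) + 7/3| < ϵ.
Combining over a common denominator, (-5y - 3)/(y - 9) + 7/3 = [(-5y - 3)·(-18) − 42·(y - 9)] / [(-18)·(y - 9)] = 48(y + 9) / ((-18)(y - 9)).
So |(-5y - 3)/(y - 9) + 7/3| = 48|y + 9| / (18·|y − 9|).
Require δ ≤ 9, so |y − 9| ≥ |-18| − |y + 9| > 18 − 9 = 9.
Hence |(-5y - 3)/(y - 9) + 7/3| < 48|y + 9|/(18·9) = (8/27)|y + 9|, which is < ϵ once |y + 9| < (27/8)ϵ.
Take δ = min(9, (27/8)ϵ). Then 0 < |y + 9| < δ forces both bounds, so |(-5y - 3)/(y - 9) + 7/3| < ϵ.

δ = min(9, (27/8)ϵ)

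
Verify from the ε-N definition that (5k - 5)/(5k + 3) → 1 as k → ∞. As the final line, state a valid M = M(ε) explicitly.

M = (8/5)/ε

Fix ε > 0. For k ≥ 1, |(5k - 5)/(5k + 3) − 1| = |-40|/(5(5k + 3)) = 40/(5(5k + 3)).
Since 5k + 3 ≥ 5k for k ≥ 1, this is ≤ 40/(5·5k) = (8/5)/k.
So |(5k - 5)/(5k + 3) − 1| < ε whenever k > (8/5)/ε.
Take M = (8/5)/ε. If k > M then |(5k - 5)/(5k + 3) − 1| ≤ (8/5)/k < ε.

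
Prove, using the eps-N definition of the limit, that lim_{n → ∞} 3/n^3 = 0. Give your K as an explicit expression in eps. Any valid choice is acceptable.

K = (3/eps)^{1/3}

Fix eps > 0. For n ≥ 1, |3/n^3 − 0| = 3/n^3.
3/n^3 < eps ⇔ n^3 > 3/eps ⇔ n > (3/eps)^{1/3}.
Take K = (3/eps)^{1/3}. Then n > K implies 3/n^3 < eps.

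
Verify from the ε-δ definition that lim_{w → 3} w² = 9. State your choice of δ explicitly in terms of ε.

δ = min(1, ε/7)

Let ε > 0 be given. We seek δ > 0 with 0 < |w − 3| < δ ⇒ |w² − 9| < ε.
Factor: w² − 9 = (w − 3)(w + 3), so |w² − 9| = |w − 3|·|w + 3|.
Impose δ ≤ 1 so that |w| < 4; then |w + 3| ≤ 7.
Hence |w² − 9| ≤ 7|w − 3|, which is < ε once |w − 3| < ε/7.
Take δ = min(1, ε/7). If 0 < |w − 3| < δ then both bounds hold and |w² − 9| ≤ 7|w − 3| < 7·(ε/7) = ε.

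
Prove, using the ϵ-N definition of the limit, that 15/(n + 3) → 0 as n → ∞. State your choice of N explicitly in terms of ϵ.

N = 15/ϵ

Fix ϵ > 0. For n ≥ 1, |15/(n + 3) − 0| = 15/(n + 3) ≤ 15/n.
We need 15/n < ϵ, i.e. n > 15/ϵ.
Take N = 15/ϵ. If n > N then |15/(n + 3)| ≤ 15/n < ϵ.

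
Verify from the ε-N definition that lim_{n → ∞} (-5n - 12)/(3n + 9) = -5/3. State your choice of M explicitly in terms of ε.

Let ε > 0 be given. For n ≥ 1, |(-5n - 12)/(3n + 9) + 5/3| = |9|/(3(3n + 9)) = 9/(3(3n + 9)).
Since 3n + 9 ≥ 3n for n ≥ 1, this is ≤ 9/(3·3n) = 1/n.
So |(-5n - 12)/(3n + 9) + 5/3| < ε whenever n > 1/ε.
Take M = 1/ε. If n > M then |(-5n - 12)/(3n + 9) + 5/3| ≤ 1/n < ε.

M = 1/ε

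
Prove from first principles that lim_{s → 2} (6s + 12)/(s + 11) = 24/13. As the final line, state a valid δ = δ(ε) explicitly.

δ = min(13/2, (169/108)ε)

Suppose ε > 0. We want δ > 0 with 0 < |s − 2| < δ ⇒ |(6s + 12)/(s + 11) − (24/13)| < ε.
Combining over a common denominator, (6s + 12)/(s + 11) − (24/13) = [(6s + 12)·13 − 24·(s + 11)] / [13·(s + 11)] = 54(s − 2) / (13(s + 11)).
So |(6s + 12)/(s + 11) − (24/13)| = 54|s − 2| / (13·|s + 11|).
Require δ ≤ 13/2, so |s + 11| ≥ |13| − |s − 2| > 13 − 13/2 = 13/2.
Hence |(6s + 12)/(s + 11) − (24/13)| < 54|s − 2|/(13·(13/2)) = (108/169)|s − 2|, which is < ε once |s − 2| < (169/108)ε.
Take δ = min(13/2, (169/108)ε). Then 0 < |s − 2| < δ forces both bounds, so |(6s + 12)/(s + 11) − (24/13)| < ε.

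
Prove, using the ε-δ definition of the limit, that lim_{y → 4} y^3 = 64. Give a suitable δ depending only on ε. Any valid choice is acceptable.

Suppose ε > 0. We seek δ > 0 with 0 < |y − 4| < δ ⇒ |y^3 − 64| < ε.
Factor: y^3 − 64 = (y − 4)(y^2 + 4y + 16), so |y^3 − 64| = |y − 4|·|y^2 + 4y + 16|.
Impose δ ≤ 1 so that |y| < 5; then |y^2 + 4y + 16| ≤ 61.
Hence |y^3 − 64| ≤ 61|y − 4|, which is < ε once |y − 4| < ε/61.
Take δ = min(1, ε/61). If 0 < |y − 4| < δ then both bounds hold and |y^3 − 64| ≤ 61|y − 4| < 61·(ε/61) = ε.

δ = min(1, ε/61)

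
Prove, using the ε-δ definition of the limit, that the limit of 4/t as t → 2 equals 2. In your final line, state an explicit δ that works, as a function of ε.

Fix ε > 0. We seek δ > 0 such that 0 < |t − 2| < δ implies |4/t − 2| < ε.
|4/t − 2| = 4·|2 − t|/(2·|t|) = 4|t − 2|/(2|t|).
Require δ ≤ 1 so that |t| > 2 − 1 = 1, hence 2|t| > 2.
Then |4/t − 2| < 4|t − 2|/2, which is < ε when |t − 2| < (1/2)ε.
Take δ = min(1, (1/2)ε). Then 0 < |t − 2| < δ gives both |t − 2| < 1 and |t − 2| < (1/2)ε, so |4/t − 2| < ε.

δ = min(1, (1/2)ε)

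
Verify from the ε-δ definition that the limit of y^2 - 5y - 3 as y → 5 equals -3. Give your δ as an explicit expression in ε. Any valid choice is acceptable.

Fix ε > 0. We want δ > 0 such that 0 < |y − 5| < δ implies |(y^2 - 5y - 3) + 3| < ε.
(y^2 - 5y - 3) + 3 = y^2 - 5y = (y − 5)(y).
So |(y^2 - 5y - 3) + 3| = |y − 5|·|y|.
Require δ ≤ 1. Then |y − 5| < 1 gives |y| < 6, and by the triangle inequality |y| ≤ 6 = 6.
Hence |(y^2 - 5y - 3) + 3| ≤ 6|y − 5| < ε provided |y − 5| < ε/6.
Choosing δ = min(1, ε/6) ensures both conditions, hence |(y^2 - 5y - 3) + 3| < ε.

δ = min(1, ε/6)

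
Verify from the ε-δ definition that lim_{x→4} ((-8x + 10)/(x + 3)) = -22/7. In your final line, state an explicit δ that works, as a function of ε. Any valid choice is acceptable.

δ = min(7/2, (49/68)ε)

Let ε > 0 be given. We want δ > 0 with 0 < |x − 4| < δ ⇒ |(-8x + 10)/(x + 3) + 22/7| < ε.
Combining over a common denominator, (-8x + 10)/(x + 3) + 22/7 = [(-8x + 10)·7 − (-22)·(x + 3)] / [7·(x + 3)] = -34(x − 4) / (7(x + 3)).
So |(-8x + 10)/(x + 3) + 22/7| = 34|x − 4| / (7·|x + 3|).
Require δ ≤ 7/2, so |x + 3| ≥ |7| − |x − 4| > 7 − 7/2 = 7/2.
Hence |(-8x + 10)/(x + 3) + 22/7| < 34|x − 4|/(7·(7/2)) = (68/49)|x − 4|, which is < ε once |x − 4| < (49/68)ε.
Take δ = min(7/2, (49/68)ε). Then 0 < |x − 4| < δ forces both bounds, so |(-8x + 10)/(x + 3) + 22/7| < ε.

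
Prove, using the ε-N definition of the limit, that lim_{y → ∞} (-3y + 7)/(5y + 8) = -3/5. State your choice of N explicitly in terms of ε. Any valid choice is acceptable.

Let ε > 0 be given. We seek N > 0 such that y > N implies |(-3y + 7)/(5y + 8) + 3/5| < ε.
(-3y + 7)/(5y + 8) + 3/5 = (5(-3y + 7) − (-3)(5y + 8)) / (5(5y + 8)) = 59/(5(5y + 8)).
For y > 0 we have 5y + 8 > 5y, so |(-3y + 7)/(5y + 8) + 3/5| = 59/(5(5y + 8)) < 59/(5·5y) = (59/25)/y.
Thus |(-3y + 7)/(5y + 8) + 3/5| < ε whenever y > (59/25)/ε.
Take N = (59/25)/ε. If y > N then |(-3y + 7)/(5y + 8) + 3/5| < (59/25)/y < ε.

N = (59/25)/ε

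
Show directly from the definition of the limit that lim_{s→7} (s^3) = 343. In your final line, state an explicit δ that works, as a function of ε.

δ = min(1, ε/169)

Let ε > 0 be given. We seek δ > 0 with 0 < |s − 7| < δ ⇒ |s^3 − 343| < ε.
Factor: s^3 − 343 = (s − 7)(s^2 + 7s + 49), so |s^3 − 343| = |s − 7|·|s^2 + 7s + 49|.
Impose δ ≤ 1 so that |s| < 8; then |s^2 + 7s + 49| ≤ 169.
Hence |s^3 − 343| ≤ 169|s − 7|, which is < ε once |s − 7| < ε/169.
Take δ = min(1, ε/169). If 0 < |s − 7| < δ then both bounds hold and |s^3 − 343| ≤ 169|s − 7| < 169·(ε/169) = ε.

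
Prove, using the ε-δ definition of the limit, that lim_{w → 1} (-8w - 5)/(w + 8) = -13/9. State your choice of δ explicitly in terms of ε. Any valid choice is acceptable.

Let ε > 0. We want δ > 0 with 0 < |w − 1| < δ ⇒ |(-8w - 5)/(w + 8) + 13/9| < ε.
Combining over a common denominator, (-8w - 5)/(w + 8) + 13/9 = [(-8w - 5)·9 − (-13)·(w + 8)] / [9·(w + 8)] = -59(w − 1) / (9(w + 8)).
So |(-8w - 5)/(w + 8) + 13/9| = 59|w − 1| / (9·|w + 8|).
Require δ ≤ 9/2, so |w + 8| ≥ |9| − |w − 1| > 9 − 9/2 = 9/2.
Hence |(-8w - 5)/(w + 8) + 13/9| < 59|w − 1|/(9·(9/2)) = (118/81)|w − 1|, which is < ε once |w − 1| < (81/118)ε.
Take δ = min(9/2, (81/118)ε). Then 0 < |w − 1| < δ forces both bounds, so |(-8w - 5)/(w + 8) + 13/9| < ε.

δ = min(9/2, (81/118)ε)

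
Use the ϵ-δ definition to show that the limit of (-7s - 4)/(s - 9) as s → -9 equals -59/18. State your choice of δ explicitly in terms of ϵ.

δ = min(9, (162/67)ϵ)

Suppose ϵ > 0. We want δ > 0 with 0 < |s + 9| < δ ⇒ |(-7s - 4)/(s - 9) + 59/18| < ϵ.
Combining over a common denominator, (-7s - 4)/(s - 9) + 59/18 = [(-7s - 4)·(-18) − 59·(s - 9)] / [(-18)·(s - 9)] = 67(s + 9) / ((-18)(s - 9)).
So |(-7s - 4)/(s - 9) + 59/18| = 67|s + 9| / (18·|s − 9|).
Restrict δ ≤ 9. Then |s + 9| < 9 gives |s − 9| = |(s + 9) + (-18)| ≥ 18 − 9 = 9.
Hence |(-7s - 4)/(s - 9) + 59/18| < 67|s + 9|/(18·9) = (67/162)|s + 9|, which is < ϵ once |s + 9| < (162/67)ϵ.
Take δ = min(9, (162/67)ϵ). Then 0 < |s + 9| < δ forces both bounds, so |(-7s - 4)/(s - 9) + 59/18| < ϵ.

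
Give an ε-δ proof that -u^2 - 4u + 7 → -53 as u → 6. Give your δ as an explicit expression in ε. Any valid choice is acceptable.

δ = min(2, ε/18)

Let ε > 0. We want δ > 0 such that 0 < |u − 6| < δ implies |(-u^2 - 4u + 7) + 53| < ε.
(-u^2 - 4u + 7) + 53 = -u^2 - 4u + 60 = (u − 6)(-u - 10).
So |(-u^2 - 4u + 7) + 53| = |u − 6|·|-u - 10|.
Require δ ≤ 2. Then |u − 6| < 2 gives |u| < 8, and by the triangle inequality |-u - 10| ≤ 8 + 10 = 18.
Hence |(-u^2 - 4u + 7) + 53| ≤ 18|u − 6| < ε provided |u − 6| < ε/18.
Take δ = min(2, ε/18). Then 0 < |u − 6| < δ gives both |u − 6| < 2 and |u − 6| < ε/18, so |(-u^2 - 4u + 7) + 53| < ε.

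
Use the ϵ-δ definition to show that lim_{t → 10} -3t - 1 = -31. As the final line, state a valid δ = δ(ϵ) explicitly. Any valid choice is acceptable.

δ = ϵ/3

Let ϵ > 0. We need δ > 0 so that 0 < |t − 10| < δ implies |(-3t - 1) + 31| < ϵ.
|(-3t - 1) + 31| = |-3t + 30| = 3|t − 10|.
Thus it suffices that |t − 10| < ϵ/3.
Take δ = ϵ/3. If 0 < |t − 10| < δ then |(-3t - 1) + 31| = 3|t − 10| < 3·(ϵ/3) = ϵ.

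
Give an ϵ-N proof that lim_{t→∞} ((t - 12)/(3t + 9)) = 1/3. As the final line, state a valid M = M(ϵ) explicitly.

Let ϵ > 0. We seek M > 0 such that t > M implies |(t - 12)/(3t + 9) − (1/3)| < ϵ.
(t - 12)/(3t + 9) − (1/3) = (3(t - 12) − (3t + 9)) / (3(3t + 9)) = -45/(3(3t + 9)).
For t > 0 we have 3t + 9 > 3t, so |(t - 12)/(3t + 9) − (1/3)| = 45/(3(3t + 9)) < 45/(3·3t) = 5/t.
Thus |(t - 12)/(3t + 9) − (1/3)| < ϵ whenever t > 5/ϵ.
Take M = 5/ϵ. If t > M then |(t - 12)/(3t + 9) − (1/3)| < 5/t < ϵ.

M = 5/ϵ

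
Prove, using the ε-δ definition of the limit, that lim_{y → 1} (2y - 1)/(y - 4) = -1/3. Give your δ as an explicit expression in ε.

δ = min(3/2, (9/14)ε)

Suppose ε > 0. We want δ > 0 with 0 < |y − 1| < δ ⇒ |(2y - 1)/(y - 4) + 1/3| < ε.
Combining over a common denominator, (2y - 1)/(y - 4) + 1/3 = [(2y - 1)·(-3) − 1·(y - 4)] / [(-3)·(y - 4)] = -7(y − 1) / ((-3)(y - 4)).
So |(2y - 1)/(y - 4) + 1/3| = 7|y − 1| / (3·|y − 4|).
Require δ ≤ 3/2, so |y − 4| ≥ |-3| − |y − 1| > 3 − 3/2 = 3/2.
Hence |(2y - 1)/(y - 4) + 1/3| < 7|y − 1|/(3·(3/2)) = (14/9)|y − 1|, which is < ε once |y − 1| < (9/14)ε.
Take δ = min(3/2, (9/14)ε). Then 0 < |y − 1| < δ forces both bounds, so |(2y - 1)/(y - 4) + 1/3| < ε.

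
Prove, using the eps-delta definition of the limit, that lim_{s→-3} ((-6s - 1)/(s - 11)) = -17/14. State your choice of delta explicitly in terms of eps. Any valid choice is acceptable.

delta = min(7, (98/67)eps)

Let eps > 0. We want delta > 0 with 0 < |s + 3| < delta ⇒ |(-6s - 1)/(s - 11) + 17/14| < eps.
Combining over a common denominator, (-6s - 1)/(s - 11) + 17/14 = [(-6s - 1)·(-14) − 17·(s - 11)] / [(-14)·(s - 11)] = 67(s + 3) / ((-14)(s - 11)).
So |(-6s - 1)/(s - 11) + 17/14| = 67|s + 3| / (14·|s − 11|).
Require delta ≤ 7, so |s − 11| ≥ |-14| − |s + 3| > 14 − 7 = 7.
Hence |(-6s - 1)/(s - 11) + 17/14| < 67|s + 3|/(14·7) = (67/98)|s + 3|, which is < eps once |s + 3| < (98/67)eps.
Take delta = min(7, (98/67)eps). Then 0 < |s + 3| < delta forces both bounds, so |(-6s - 1)/(s - 11) + 17/14| < eps.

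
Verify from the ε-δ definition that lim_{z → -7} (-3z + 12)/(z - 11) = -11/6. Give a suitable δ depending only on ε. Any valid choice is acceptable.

δ = min(9, (54/7)ε)

Suppose ε > 0. We want δ > 0 with 0 < |z + 7| < δ ⇒ |(-3z + 12)/(z - 11) + 11/6| < ε.
Combining over a common denominator, (-3z + 12)/(z - 11) + 11/6 = [(-3z + 12)·(-18) − 33·(z - 11)] / [(-18)·(z - 11)] = 21(z + 7) / ((-18)(z - 11)).
So |(-3z + 12)/(z - 11) + 11/6| = 21|z + 7| / (18·|z − 11|).
Restrict δ ≤ 9. Then |z + 7| < 9 gives |z − 11| = |(z + 7) + (-18)| ≥ 18 − 9 = 9.
Hence |(-3z + 12)/(z - 11) + 11/6| < 21|z + 7|/(18·9) = (7/54)|z + 7|, which is < ε once |z + 7| < (54/7)ε.
Take δ = min(9, (54/7)ε). Then 0 < |z + 7| < δ forces both bounds, so |(-3z + 12)/(z - 11) + 11/6| < ε.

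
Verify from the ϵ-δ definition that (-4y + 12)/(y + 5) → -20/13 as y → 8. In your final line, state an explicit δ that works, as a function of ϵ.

δ = min(13/2, (169/64)ϵ)

Let ϵ > 0 be given. We want δ > 0 with 0 < |y − 8| < δ ⇒ |(-4y + 12)/(y + 5) + 20/13| < ϵ.
Combining over a common denominator, (-4y + 12)/(y + 5) + 20/13 = [(-4y + 12)·13 − (-20)·(y + 5)] / [13·(y + 5)] = -32(y − 8) / (13(y + 5)).
So |(-4y + 12)/(y + 5) + 20/13| = 32|y − 8| / (13·|y + 5|).
Restrict δ ≤ 13/2. Then |y − 8| < 13/2 gives |y + 5| = |(y − 8) + 13| ≥ 13 − 13/2 = 13/2.
Hence |(-4y + 12)/(y + 5) + 20/13| < 32|y − 8|/(13·(13/2)) = (64/169)|y − 8|, which is < ϵ once |y − 8| < (169/64)ϵ.
Take δ = min(13/2, (169/64)ϵ). Then 0 < |y − 8| < δ forces both bounds, so |(-4y + 12)/(y + 5) + 20/13| < ϵ.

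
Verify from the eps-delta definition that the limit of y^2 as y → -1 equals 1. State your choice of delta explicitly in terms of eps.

Let eps > 0. We seek delta > 0 with 0 < |y + 1| < delta ⇒ |y^2 − 1| < eps.
Factor: y^2 − 1 = (y + 1)(y - 1), so |y^2 − 1| = |y + 1|·|y - 1|.
Restrict delta ≤ 1. Then |y + 1| < 1 gives |y| < 2, so by the triangle inequality |y - 1| ≤ 2 + 1 = 3.
Hence |y^2 − 1| ≤ 3|y + 1|, which is < eps once |y + 1| < eps/3.
Take delta = min(1, eps/3). If 0 < |y + 1| < delta then both bounds hold and |y^2 − 1| ≤ 3|y + 1| < 3·(eps/3) = eps.

delta = min(1, eps/3)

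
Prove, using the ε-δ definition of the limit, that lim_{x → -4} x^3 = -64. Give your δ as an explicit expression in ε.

Let ε > 0 be given. We seek δ > 0 with 0 < |x + 4| < δ ⇒ |x^3 + 64| < ε.
Factor: x^3 + 64 = (x + 4)(x^2 - 4x + 16), so |x^3 + 64| = |x + 4|·|x^2 - 4x + 16|.
Impose δ ≤ 1 so that |x| < 5; then |x^2 - 4x + 16| ≤ 61.
Hence |x^3 + 64| ≤ 61|x + 4|, which is < ε once |x + 4| < ε/61.
Take δ = min(1, ε/61). If 0 < |x + 4| < δ then both bounds hold and |x^3 + 64| ≤ 61|x + 4| < 61·(ε/61) = ε.

δ = min(1, ε/61)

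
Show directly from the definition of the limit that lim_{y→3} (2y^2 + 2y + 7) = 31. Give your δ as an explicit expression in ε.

δ = min(2, ε/18)

Let ε > 0. We want δ > 0 such that 0 < |y − 3| < δ implies |(2y^2 + 2y + 7) − 31| < ε.
(2y^2 + 2y + 7) − 31 = 2y^2 + 2y - 24 = (y − 3)(2y + 8).
So |(2y^2 + 2y + 7) − 31| = |y − 3|·|2y + 8|.
Assume first that |y − 3| < 2, so |y| < 5. Then |2y + 8| ≤ 2·5 + 8 = 18.
Hence |(2y^2 + 2y + 7) − 31| ≤ 18|y − 3| < ε provided |y − 3| < ε/18.
Take δ = min(2, ε/18). Then 0 < |y − 3| < δ gives both |y − 3| < 2 and |y − 3| < ε/18, so |(2y^2 + 2y + 7) − 31| < ε.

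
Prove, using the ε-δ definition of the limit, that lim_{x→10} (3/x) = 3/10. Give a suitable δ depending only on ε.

Suppose ε > 0. We seek δ > 0 such that 0 < |x − 10| < δ implies |3/x − (3/10)| < ε.
|3/x − (3/10)| = 3·|10 − x|/(10·|x|) = 3|x − 10|/(10|x|).
Restrict δ ≤ 5. Then |x − 10| < 5 gives |x| > 5, so 10|x| > 50.
Then |3/x − (3/10)| < 3|x − 10|/50, which is < ε when |x − 10| < (50/3)ε.
Take δ = min(5, (50/3)ε). Then 0 < |x − 10| < δ gives both |x − 10| < 5 and |x − 10| < (50/3)ε, so |3/x − (3/10)| < ε.

δ = min(5, (50/3)ε)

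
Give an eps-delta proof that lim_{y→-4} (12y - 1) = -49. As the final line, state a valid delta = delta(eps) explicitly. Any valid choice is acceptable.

Suppose eps > 0. We need delta > 0 so that 0 < |y + 4| < delta implies |(12y - 1) + 49| < eps.
|(12y - 1) + 49| = |12y + 48| = 12|y + 4|.
So 12|y + 4| < eps exactly when |y + 4| < eps/12.
Take delta = eps/12. If 0 < |y + 4| < delta then |(12y - 1) + 49| = 12|y + 4| < 12·(eps/12) = eps.

delta = eps/12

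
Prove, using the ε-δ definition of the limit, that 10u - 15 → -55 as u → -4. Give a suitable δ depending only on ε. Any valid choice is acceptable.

Fix ε > 0. We need δ > 0 so that 0 < |u + 4| < δ implies |(10u - 15) + 55| < ε.
Since (10u - 15) + 55 = 10(u + 4), we have |(10u - 15) + 55| = 10|u + 4|.
So 10|u + 4| < ε exactly when |u + 4| < ε/10.
Choosing δ = ε/10 gives |(10u - 15) + 55| = 10|u + 4| < ε whenever |u + 4| < δ.

δ = ε/10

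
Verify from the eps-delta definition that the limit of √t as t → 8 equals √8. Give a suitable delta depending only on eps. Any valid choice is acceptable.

Let eps > 0 be given. We want delta > 0 such that 0 < |t − 8| < delta implies |√t − √8| < eps.
Multiplying by the conjugate, |√t − √8| = |t − 8|/(√t + √8).
Restrict delta ≤ 8 so that |t − 8| < 8 forces t > 0, and then √t + √8 > √8.
Hence |√t − √8| < |t − 8|/√8, which is < eps once |t − 8| < √8·eps.
Take delta = min(8, √8·eps). If 0 < |t − 8| < delta then t > 0 and |√t − √8| < |t − 8|/√8 < eps.

delta = min(8, √8·eps)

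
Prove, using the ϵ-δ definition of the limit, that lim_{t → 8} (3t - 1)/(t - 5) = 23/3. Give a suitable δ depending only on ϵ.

δ = min(3/2, (9/28)ϵ)

Let ϵ > 0 be given. We want δ > 0 with 0 < |t − 8| < δ ⇒ |(3t - 1)/(t - 5) − (23/3)| < ϵ.
Combining over a common denominator, (3t - 1)/(t - 5) − (23/3) = [(3t - 1)·3 − 23·(t - 5)] / [3·(t - 5)] = -14(t − 8) / (3(t - 5)).
So |(3t - 1)/(t - 5) − (23/3)| = 14|t − 8| / (3·|t − 5|).
Require δ ≤ 3/2, so |t − 5| ≥ |3| − |t − 8| > 3 − 3/2 = 3/2.
Hence |(3t - 1)/(t - 5) − (23/3)| < 14|t − 8|/(3·(3/2)) = (28/9)|t − 8|, which is < ϵ once |t − 8| < (9/28)ϵ.
Take δ = min(3/2, (9/28)ϵ). Then 0 < |t − 8| < δ forces both bounds, so |(3t - 1)/(t - 5) − (23/3)| < ϵ.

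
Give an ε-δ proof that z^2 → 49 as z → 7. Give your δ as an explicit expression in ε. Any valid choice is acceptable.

Suppose ε > 0. We seek δ > 0 with 0 < |z − 7| < δ ⇒ |z^2 − 49| < ε.
Factor: z^2 − 49 = (z − 7)(z + 7), so |z^2 − 49| = |z − 7|·|z + 7|.
Impose δ ≤ 1 so that |z| < 8; then |z + 7| ≤ 15.
Hence |z^2 − 49| ≤ 15|z − 7|, which is < ε once |z − 7| < ε/15.
Take δ = min(1, ε/15). If 0 < |z − 7| < δ then both bounds hold and |z^2 − 49| ≤ 15|z − 7| < 15·(ε/15) = ε.

δ = min(1, ε/15)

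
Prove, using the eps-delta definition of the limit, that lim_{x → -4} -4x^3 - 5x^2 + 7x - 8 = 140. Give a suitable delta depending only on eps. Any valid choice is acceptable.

delta = min(1, eps/192)

Suppose eps > 0. We want delta > 0 such that 0 < |x + 4| < delta implies |(-4x^3 - 5x^2 + 7x - 8) − 140| < eps.
(-4x^3 - 5x^2 + 7x - 8) − 140 = -4x^3 - 5x^2 + 7x - 148 = (x + 4)(-4x^2 + 11x - 37).
So |(-4x^3 - 5x^2 + 7x - 8) − 140| = |x + 4|·|-4x^2 + 11x - 37|.
Require delta ≤ 1. Then |x + 4| < 1 gives |x| < 5, and by the triangle inequality |-4x^2 + 11x - 37| ≤ 4·5^2 + 11·5 + 37 = 192.
Hence |(-4x^3 - 5x^2 + 7x - 8) − 140| ≤ 192|x + 4| < eps provided |x + 4| < eps/192.
Choosing delta = min(1, eps/192) ensures both conditions, hence |(-4x^3 - 5x^2 + 7x - 8) − 140| < eps.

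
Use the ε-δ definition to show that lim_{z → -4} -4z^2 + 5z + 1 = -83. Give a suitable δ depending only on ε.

δ = min(1, ε/41)

Let ε > 0. We want δ > 0 such that 0 < |z + 4| < δ implies |(-4z^2 + 5z + 1) + 83| < ε.
(-4z^2 + 5z + 1) + 83 = -4z^2 + 5z + 84 = (z + 4)(-4z + 21).
So |(-4z^2 + 5z + 1) + 83| = |z + 4|·|-4z + 21|.
Require δ ≤ 1. Then |z + 4| < 1 gives |z| < 5, and by the triangle inequality |-4z + 21| ≤ 4·5 + 21 = 41.
Hence |(-4z^2 + 5z + 1) + 83| ≤ 41|z + 4| < ε provided |z + 4| < ε/41.
Choosing δ = min(1, ε/41) ensures both conditions, hence |(-4z^2 + 5z + 1) + 83| < ε.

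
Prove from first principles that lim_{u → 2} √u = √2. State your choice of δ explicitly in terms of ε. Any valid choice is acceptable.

δ = min(2, √2·ε)

Let ε > 0 be given. We want δ > 0 such that 0 < |u − 2| < δ implies |√u − √2| < ε.
Multiplying by the conjugate, |√u − √2| = |u − 2|/(√u + √2).
Restrict δ ≤ 2 so that |u − 2| < 2 forces u > 0, and then √u + √2 > √2.
Hence |√u − √2| < |u − 2|/√2, which is < ε once |u − 2| < √2·ε.
Take δ = min(2, √2·ε). If 0 < |u − 2| < δ then u > 0 and |√u − √2| < |u − 2|/√2 < ε.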